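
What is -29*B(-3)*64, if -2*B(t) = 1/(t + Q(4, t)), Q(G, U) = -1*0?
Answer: -928/3 ≈ -309.33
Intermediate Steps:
Q(G, U) = 0
B(t) = -1/(2*t) (B(t) = -1/(2*(t + 0)) = -1/(2*t))
-29*B(-3)*64 = -(-29)/(2*(-3))*64 = -(-29)*(-1)/(2*3)*64 = -29*⅙*64 = -29/6*64 = -928/3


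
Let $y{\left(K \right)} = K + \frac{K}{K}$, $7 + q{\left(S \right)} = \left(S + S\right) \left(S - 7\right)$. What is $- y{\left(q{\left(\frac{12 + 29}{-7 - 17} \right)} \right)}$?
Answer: $- \frac{6841}{288} \approx -23.753$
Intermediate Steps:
$q{\left(S \right)} = -7 + 2 S \left(-7 + S\right)$ ($q{\left(S \right)} = -7 + \left(S + S\right) \left(S - 7\right) = -7 + 2 S \left(-7 + S\right)$)
$y{\left(K \right)} = 1 + K$ ($y{\left(K \right)} = K + 1 = 1 + K$)
$- y{\left(q{\left(\frac{12 + 29}{-7 - 17} \right)} \right)} = - (1 - \left(7 - 2 \frac{\left(12 + 29\right)^{2}}{\left(-7 - 17\right)^{2}} + \frac{14 \left(12 + 29\right)}{-7 - 17}\right)) = - (1 - \left(7 - \frac{1681}{288} + 14 \cdot 41 \frac{1}{-24}\right)) = - (1 - \left(7 - \frac{1681}{288} + 14 \cdot 41 \left(- \frac{1}{24}\right)\right)) = - (1 - \left(- \frac{203}{12} - \frac{1681}{288}\right)) = - (1 + \left(-7 + \frac{287}{12} + 2 \cdot \frac{1681}{576}\right)) = - (1 + \left(-7 + \frac{287}{12} + \frac{1681}{288}\right)) = - (1 + \frac{6553}{288}) = \left(-1\right) \frac{6841}{288} = - \frac{6841}{288}$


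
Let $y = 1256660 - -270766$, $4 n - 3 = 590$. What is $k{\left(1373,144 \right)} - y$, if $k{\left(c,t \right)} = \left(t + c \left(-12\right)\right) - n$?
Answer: $- \frac{6175625}{4} \approx -1.5439 \cdot 10^{6}$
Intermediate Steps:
$n = \frac{593}{4}$ ($n = \frac{3}{4} + \frac{1}{4} \cdot 590 = \frac{3}{4} + \frac{295}{2} = \frac{593}{4} \approx 148.25$)
$k{\left(c,t \right)} = - \frac{593}{4} + t - 12 c$ ($k{\left(c,t \right)} = \left(t + c \left(-12\right)\right) - \frac{593}{4} = \left(t - 12 c\right) - \frac{593}{4} = - \frac{593}{4} + t - 12 c$)
$y = 1527426$ ($y = 1256660 + 270766 = 1527426$)
$k{\left(1373,144 \right)} - y = \left(- \frac{593}{4} + 144 - 16476\right) - 1527426 = - \frac{65921}{4} - 1527426 = - \frac{6175625}{4}$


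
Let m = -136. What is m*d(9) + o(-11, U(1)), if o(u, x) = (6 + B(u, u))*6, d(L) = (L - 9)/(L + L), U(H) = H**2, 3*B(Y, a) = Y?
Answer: 14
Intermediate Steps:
B(Y, a) = Y/3
d(L) = (-9 + L)/(2*L) (d(L) = (-9 + L)/((2*L)) = (-9 + L)*(1/(2*L)) = (-9 + L)/(2*L))
o(u, x) = 36 + 2*u (o(u, x) = (6 + u/3)*6 = 36 + 2*u)
m*d(9) + o(-11, U(1)) = -68*(-9 + 9)/9 + (36 + 2*(-11)) = -68*0/9 + (36 - 22) = -136*0 + 14 = 0 + 14 = 14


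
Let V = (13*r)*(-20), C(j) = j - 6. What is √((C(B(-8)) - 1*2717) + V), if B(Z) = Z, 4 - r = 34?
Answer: √5069 ≈ 71.197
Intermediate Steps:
r = -30 (r = 4 - 1*34 = 4 - 34 = -30)
C(j) = -6 + j
V = 7800 (V = (13*(-30))*(-20) = -390*(-20) = 7800)
√((C(B(-8)) - 1*2717) + V) = √(((-6 - 8) - 1*2717) + 7800) = √((-14 - 2717) + 7800) = √(-2731 + 7800) = √5069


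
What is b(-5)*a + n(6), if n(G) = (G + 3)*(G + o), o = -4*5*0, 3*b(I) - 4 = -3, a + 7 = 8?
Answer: 163/3 ≈ 54.333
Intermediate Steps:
a = 1 (a = -7 + 8 = 1)
b(I) = 1/3 (b(I) = 4/3 + (1/3)*(-3) = 4/3 - 1 = 1/3)
o = 0 (o = -20*0 = 0)
n(G) = G*(3 + G) (n(G) = (G + 3)*(G + 0) = (3 + G)*G = G*(3 + G))
b(-5)*a + n(6) = (1/3)*1 + 6*(3 + 6) = 1/3 + 6*9 = 1/3 + 54 = 163/3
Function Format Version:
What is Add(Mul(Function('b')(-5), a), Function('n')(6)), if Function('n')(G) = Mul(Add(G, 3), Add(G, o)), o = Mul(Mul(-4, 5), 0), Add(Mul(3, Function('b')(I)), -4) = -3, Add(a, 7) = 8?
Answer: Rational(163, 3) ≈ 54.333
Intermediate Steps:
a = 1 (a = Add(-7, 8) = 1)
Function('b')(I) = Rational(1, 3) (Function('b')(I) = Add(Rational(4, 3), Mul(Rational(1, 3), -3)) = Add(Rational(4, 3), -1) = Rational(1, 3))
o = 0 (o = Mul(-20, 0) = 0)
Function('n')(G) = Mul(G, Add(3, G)) (Function('n')(G) = Mul(Add(G, 3), Add(G, 0)) = Mul(Add(3, G), G) = Mul(G, Add(3, G)))
Add(Mul(Function('b')(-5), a), Function('n')(6)) = Add(Mul(Rational(1, 3), 1), Mul(6, Add(3, 6))) = Add(Rational(1, 3), Mul(6, 9)) = Add(Rational(1, 3), 54) = Rational(163, 3)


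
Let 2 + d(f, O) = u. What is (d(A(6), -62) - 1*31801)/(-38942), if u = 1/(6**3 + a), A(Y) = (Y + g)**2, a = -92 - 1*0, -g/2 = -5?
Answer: 3943571/4828808 ≈ 0.81668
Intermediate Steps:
g = 10 (g = -2*(-5) = 10)
a = -92 (a = -92 + 0 = -92)
A(Y) = (10 + Y)**2 (A(Y) = (Y + 10)**2 = (10 + Y)**2)
u = 1/124 (u = 1/(6**3 - 92) = 1/(216 - 92) = 1/124 ≈ 0.0080645)
d(f, O) = -247/124 (d(f, O) = -2 + 1/124 = -247/124)
(d(A(6), -62) - 1*31801)/(-38942) = (-247/124 - 1*31801)/(-38942) = (-247/124 - 31801)*(-1/38942) = -3943571/124*(-1/38942) = 3943571/4828808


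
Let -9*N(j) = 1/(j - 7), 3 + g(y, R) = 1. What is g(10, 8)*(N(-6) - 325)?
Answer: 76048/117 ≈ 649.98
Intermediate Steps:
g(y, R) = -2 (g(y, R) = -3 + 1 = -2)
N(j) = -1/(9*(-7 + j)) (N(j) = -1/(9*(j - 7)) = -1/(9*(-7 + j)))
g(10, 8)*(N(-6) - 325) = -2*(-1/(-63 + 9*(-6)) - 325) = -2*(-1/(-63 - 54) - 325) = -2*(-1/(-117) - 325) = -2*(-1*(-1/117) - 325) = -2*(1/117 - 325) = -2*(-38024/117) = 76048/117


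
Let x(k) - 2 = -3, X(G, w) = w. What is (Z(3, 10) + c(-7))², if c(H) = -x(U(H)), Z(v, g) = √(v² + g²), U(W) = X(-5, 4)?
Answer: (1 + √109)² ≈ 130.88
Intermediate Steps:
U(W) = 4
x(k) = -1 (x(k) = 2 - 3 = -1)
Z(v, g) = √(g² + v²)
c(H) = 1 (c(H) = -1*(-1) = 1)
(Z(3, 10) + c(-7))² = (√(10² + 3²) + 1)² = (√(100 + 9) + 1)² = (√109 + 1)² = (1 + √109)²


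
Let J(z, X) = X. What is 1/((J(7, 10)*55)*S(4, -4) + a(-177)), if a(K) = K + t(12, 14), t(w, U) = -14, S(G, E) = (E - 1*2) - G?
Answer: -1/5691 ≈ -0.00017572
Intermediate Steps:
S(G, E) = -2 + E - G (S(G, E) = (E - 2) - G = (-2 + E) - G = -2 + E - G)
a(K) = -14 + K (a(K) = K - 14 = -14 + K)
1/((J(7, 10)*55)*S(4, -4) + a(-177)) = 1/((10*55)*(-2 - 4 - 1*4) + (-14 - 177)) = 1/(550*(-2 - 4 - 4) - 191) = 1/(550*(-10) - 191) = 1/(-5500 - 191) = 1/(-5691) = -1/5691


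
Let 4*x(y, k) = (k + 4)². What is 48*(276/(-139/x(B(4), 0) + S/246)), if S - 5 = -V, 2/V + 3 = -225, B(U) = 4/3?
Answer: -8076672/21173 ≈ -381.46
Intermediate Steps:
B(U) = 4/3 (B(U) = 4*(⅓) = 4/3)
x(y, k) = (4 + k)²/4 (x(y, k) = (k + 4)²/4 = (4 + k)²/4)
V = -1/114 (V = 2/(-3 - 225) = 2/(-228) = 2*(-1/228) = -1/114 ≈ -0.0087719)
S = 571/114 (S = 5 - 1*(-1/114) = 5 + 1/114 = 571/114 ≈ 5.0088)
48*(276/(-139/x(B(4), 0) + S/246)) = 48*(276/(-139*4/(4 + 0)² + (571/114)/246)) = 48*(276/(-139/((¼)*4²) + (571/114)*(1/246))) = 48*(276/(-139/((¼)*16) + 571/28044)) = 48*(276/(-139/4 + 571/28044)) = 48*(276/(-486979/14022)) = 48*(276*(-14022/486979)) = 48*(-168264/21173) = -8076672/21173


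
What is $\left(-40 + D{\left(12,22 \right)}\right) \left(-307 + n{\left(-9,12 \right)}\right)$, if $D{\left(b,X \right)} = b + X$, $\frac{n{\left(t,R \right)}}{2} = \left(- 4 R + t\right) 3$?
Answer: $3894$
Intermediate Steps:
$n{\left(t,R \right)} = - 24 R + 6 t$ ($n{\left(t,R \right)} = 2 \left(- 4 R + t\right) 3 = 2 \left(t - 4 R\right) 3 = 2 \left(- 12 R + 3 t\right) = - 24 R + 6 t$)
$D{\left(b,X \right)} = X + b$
$\left(-40 + D{\left(12,22 \right)}\right) \left(-307 + n{\left(-9,12 \right)}\right) = \left(-40 + \left(22 + 12\right)\right) \left(-307 + \left(\left(-24\right) 12 + 6 \left(-9\right)\right)\right) = \left(-40 + 34\right) \left(-307 - 342\right) = - 6 \left(-307 - 342\right) = \left(-6\right) \left(-649\right) = 3894$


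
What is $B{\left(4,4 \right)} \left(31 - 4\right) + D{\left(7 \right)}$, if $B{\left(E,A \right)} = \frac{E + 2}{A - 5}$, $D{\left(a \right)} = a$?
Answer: $-155$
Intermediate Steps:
$B{\left(E,A \right)} = \frac{2 + E}{-5 + A}$
$B{\left(4,4 \right)} \left(31 - 4\right) + D{\left(7 \right)} = \frac{2 + 4}{-5 + 4} \left(31 - 4\right) + 7 = \frac{1}{-1} \cdot 6 \cdot 27 + 7 = \left(-1\right) 6 \cdot 27 + 7 = \left(-6\right) 27 + 7 = -162 + 7 = -155$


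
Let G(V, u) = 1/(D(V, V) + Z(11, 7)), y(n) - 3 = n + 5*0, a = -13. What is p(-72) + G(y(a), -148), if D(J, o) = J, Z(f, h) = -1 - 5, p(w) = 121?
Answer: 1935/16 ≈ 120.94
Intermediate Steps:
Z(f, h) = -6
y(n) = 3 + n (y(n) = 3 + (n + 5*0) = 3 + (n + 0) = 3 + n)
G(V, u) = 1/(-6 + V) (G(V, u) = 1/(V - 6) = 1/(-6 + V))
p(-72) + G(y(a), -148) = 121 + 1/(-6 + (3 - 13)) = 121 + 1/(-6 - 10) = 121 + 1/(-16) = 121 - 1/16 = 1935/16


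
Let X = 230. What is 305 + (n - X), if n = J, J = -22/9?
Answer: 653/9 ≈ 72.556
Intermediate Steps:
J = -22/9 (J = -22*⅑ = -22/9 ≈ -2.4444)
n = -22/9 ≈ -2.4444
305 + (n - X) = 305 + (-22/9 - 1*230) = 305 + (-22/9 - 230) = 305 - 2092/9 = 653/9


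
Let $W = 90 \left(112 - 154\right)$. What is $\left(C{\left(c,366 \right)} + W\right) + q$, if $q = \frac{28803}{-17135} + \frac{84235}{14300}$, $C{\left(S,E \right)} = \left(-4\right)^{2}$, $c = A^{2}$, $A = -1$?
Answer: $- \frac{36850532727}{9801220} \approx -3759.8$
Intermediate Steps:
$c = 1$ ($c = \left(-1\right)^{2} = 1$)
$C{\left(S,E \right)} = 16$
$q = \frac{41259353}{9801220}$ ($q = 28803 \left(- \frac{1}{17135}\right) + 84235 \cdot \frac{1}{14300} = - \frac{28803}{17135} + \frac{16847}{2860} = \frac{41259353}{9801220} \approx 4.2096$)
$W = -3780$ ($W = 90 \left(-42\right) = -3780$)
$\left(C{\left(c,366 \right)} + W\right) + q = \left(16 - 3780\right) + \frac{41259353}{9801220} = -3764 + \frac{41259353}{9801220} = - \frac{36850532727}{9801220}$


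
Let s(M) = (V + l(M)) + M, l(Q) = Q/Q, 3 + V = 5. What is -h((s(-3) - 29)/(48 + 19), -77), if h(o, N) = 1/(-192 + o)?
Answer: 67/12893 ≈ 0.0051966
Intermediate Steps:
V = 2 (V = -3 + 5 = 2)
l(Q) = 1
s(M) = 3 + M (s(M) = (2 + 1) + M = 3 + M)
-h((s(-3) - 29)/(48 + 19), -77) = -1/(-192 + ((3 - 3) - 29)/(48 + 19)) = -1/(-192 + (0 - 29)/67) = -1/(-192 - 29*1/67) = -1/(-192 - 29/67) = -1/(-12893/67) = -1*(-67/12893) = 67/12893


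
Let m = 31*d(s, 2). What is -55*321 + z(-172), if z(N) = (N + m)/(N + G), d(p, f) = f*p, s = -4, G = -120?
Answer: -1288710/73 ≈ -17654.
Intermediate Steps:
m = -248 (m = 31*(2*(-4)) = 31*(-8) = -248)
z(N) = (-248 + N)/(-120 + N) (z(N) = (N - 248)/(N - 120) = (-248 + N)/(-120 + N))
-55*321 + z(-172) = -55*321 + (-248 - 172)/(-120 - 172) = -17655 - 420/(-292) = -17655 - 1/292*(-420) = -17655 + 105/73 = -1288710/73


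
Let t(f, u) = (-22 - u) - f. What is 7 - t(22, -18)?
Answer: 33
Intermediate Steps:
t(f, u) = -22 - f - u
7 - t(22, -18) = 7 - (-22 - 1*22 - 1*(-18)) = 7 - (-22 - 22 + 18) = 7 - 1*(-26) = 7 + 26 = 33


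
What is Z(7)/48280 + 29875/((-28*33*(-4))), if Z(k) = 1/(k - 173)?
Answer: 3741134161/462836220 ≈ 8.0831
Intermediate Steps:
Z(k) = 1/(-173 + k)
Z(7)/48280 + 29875/((-28*33*(-4))) = 1/((-173 + 7)*48280) + 29875/((-28*33*(-4))) = (1/48280)/(-166) + 29875/((-924*(-4))) = -1/166*1/48280 + 29875/3696 = -1/8014480 + 29875*(1/3696) = -1/8014480 + 29875/3696 = 3741134161/462836220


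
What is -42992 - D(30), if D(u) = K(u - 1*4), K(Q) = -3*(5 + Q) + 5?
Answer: -42904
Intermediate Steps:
K(Q) = -10 - 3*Q (K(Q) = (-15 - 3*Q) + 5 = -10 - 3*Q)
D(u) = 2 - 3*u (D(u) = -10 - 3*(u - 1*4) = -10 - 3*(u - 4) = -10 - 3*(-4 + u) = -10 + (12 - 3*u) = 2 - 3*u)
-42992 - D(30) = -42992 - (2 - 3*30) = -42992 - (2 - 90) = -42992 - 1*(-88) = -42992 + 88 = -42904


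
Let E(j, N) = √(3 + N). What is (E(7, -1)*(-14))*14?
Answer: -196*√2 ≈ -277.19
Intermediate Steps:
(E(7, -1)*(-14))*14 = (√(3 - 1)*(-14))*14 = (√2*(-14))*14 = -14*√2*14 = -196*√2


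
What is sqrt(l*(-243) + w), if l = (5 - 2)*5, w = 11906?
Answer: sqrt(8261) ≈ 90.890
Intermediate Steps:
l = 15 (l = 3*5 = 15)
sqrt(l*(-243) + w) = sqrt(15*(-243) + 11906) = sqrt(-3645 + 11906) = sqrt(8261)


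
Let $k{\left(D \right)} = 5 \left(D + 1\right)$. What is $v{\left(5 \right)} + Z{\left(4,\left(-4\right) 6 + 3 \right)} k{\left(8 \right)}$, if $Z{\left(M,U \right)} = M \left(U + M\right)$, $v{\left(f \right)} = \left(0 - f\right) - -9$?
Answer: $-3056$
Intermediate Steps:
$v{\left(f \right)} = 9 - f$ ($v{\left(f \right)} = - f + 9 = 9 - f$)
$k{\left(D \right)} = 5 + 5 D$ ($k{\left(D \right)} = 5 \left(1 + D\right) = 5 + 5 D$)
$Z{\left(M,U \right)} = M \left(M + U\right)$
$v{\left(5 \right)} + Z{\left(4,\left(-4\right) 6 + 3 \right)} k{\left(8 \right)} = \left(9 - 5\right) + 4 \left(4 + \left(\left(-4\right) 6 + 3\right)\right) \left(5 + 5 \cdot 8\right) = \left(9 - 5\right) + 4 \left(4 + \left(-24 + 3\right)\right) \left(5 + 40\right) = 4 + 4 \left(4 - 21\right) 45 = 4 + 4 \left(-17\right) 45 = 4 - 3060 = -3056$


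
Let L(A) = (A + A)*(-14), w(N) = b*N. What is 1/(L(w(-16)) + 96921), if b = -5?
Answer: 1/94681 ≈ 1.0562e-5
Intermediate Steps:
w(N) = -5*N
L(A) = -28*A (L(A) = (2*A)*(-14) = -28*A)
1/(L(w(-16)) + 96921) = 1/(-(-140)*(-16) + 96921) = 1/(-28*80 + 96921) = 1/(-2240 + 96921) = 1/94681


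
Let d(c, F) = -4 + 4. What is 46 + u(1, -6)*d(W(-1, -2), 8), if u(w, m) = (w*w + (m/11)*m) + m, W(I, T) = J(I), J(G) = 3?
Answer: 46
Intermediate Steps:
W(I, T) = 3
d(c, F) = 0
u(w, m) = m + w² + m²/11 (u(w, m) = (w² + (m*(1/11))*m) + m = (w² + (m/11)*m) + m = (w² + m²/11) + m = m + w² + m²/11)
46 + u(1, -6)*d(W(-1, -2), 8) = 46 + (-6 + 1² + (1/11)*(-6)²)*0 = 46 + (-6 + 1 + (1/11)*36)*0 = 46 + (-6 + 1 + 36/11)*0 = 46 - 19/11*0 = 46 + 0 = 46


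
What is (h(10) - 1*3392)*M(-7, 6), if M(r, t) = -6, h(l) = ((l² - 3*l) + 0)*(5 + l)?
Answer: 14052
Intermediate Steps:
h(l) = (5 + l)*(l² - 3*l) (h(l) = (l² - 3*l)*(5 + l) = (5 + l)*(l² - 3*l))
(h(10) - 1*3392)*M(-7, 6) = (10*(-15 + 10² + 2*10) - 1*3392)*(-6) = (10*(-15 + 100 + 20) - 3392)*(-6) = (10*105 - 3392)*(-6) = (1050 - 3392)*(-6) = -2342*(-6) = 14052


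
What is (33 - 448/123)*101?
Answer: 364711/123 ≈ 2965.1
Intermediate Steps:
(33 - 448/123)*101 = (3611/123)*101 = 364711/123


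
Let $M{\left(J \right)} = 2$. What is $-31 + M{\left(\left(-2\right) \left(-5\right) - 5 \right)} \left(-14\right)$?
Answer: $-59$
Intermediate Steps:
$-31 + M{\left(\left(-2\right) \left(-5\right) - 5 \right)} \left(-14\right) = -31 + 2 \left(-14\right) = -31 - 28 = -59$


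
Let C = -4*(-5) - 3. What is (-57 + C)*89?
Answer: -3560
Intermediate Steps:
C = 17 (C = 20 - 3 = 17)
(-57 + C)*89 = (-57 + 17)*89 = -40*89 = -3560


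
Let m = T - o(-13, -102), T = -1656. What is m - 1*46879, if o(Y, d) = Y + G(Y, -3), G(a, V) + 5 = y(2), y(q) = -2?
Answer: -48515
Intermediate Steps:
G(a, V) = -7 (G(a, V) = -5 - 2 = -7)
o(Y, d) = -7 + Y (o(Y, d) = Y - 7 = -7 + Y)
m = -1636 (m = -1656 - (-7 - 13) = -1656 - 1*(-20) = -1656 + 20 = -1636)
m - 1*46879 = -1636 - 1*46879 = -1636 - 46879 = -48515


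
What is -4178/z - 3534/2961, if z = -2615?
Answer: 1043216/2581005 ≈ 0.40419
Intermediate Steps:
-4178/z - 3534/2961 = -4178/(-2615) - 3534/2961 = -4178*(-1/2615) - 3534*1/2961 = 4178/2615 - 1178/987 = 1043216/2581005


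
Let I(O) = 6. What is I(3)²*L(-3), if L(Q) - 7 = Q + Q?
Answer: 36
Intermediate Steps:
L(Q) = 7 + 2*Q (L(Q) = 7 + (Q + Q) = 7 + 2*Q)
I(3)²*L(-3) = 6²*(7 + 2*(-3)) = 36*(7 - 6) = 36*1 = 36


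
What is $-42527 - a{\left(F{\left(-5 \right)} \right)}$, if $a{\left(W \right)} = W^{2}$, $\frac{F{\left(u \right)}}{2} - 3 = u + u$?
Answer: $-42723$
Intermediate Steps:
$F{\left(u \right)} = 6 + 4 u$ ($F{\left(u \right)} = 6 + 2 \left(u + u\right) = 6 + 2 \cdot 2 u = 6 + 4 u$)
$-42527 - a{\left(F{\left(-5 \right)} \right)} = -42527 - \left(6 + 4 \left(-5\right)\right)^{2} = -42527 - \left(6 - 20\right)^{2} = -42527 - \left(-14\right)^{2} = -42527 - 196 = -42723$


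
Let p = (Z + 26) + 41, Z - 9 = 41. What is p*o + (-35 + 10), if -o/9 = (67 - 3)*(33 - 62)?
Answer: 1954343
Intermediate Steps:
Z = 50 (Z = 9 + 41 = 50)
o = 16704 (o = -9*(67 - 3)*(33 - 62) = -576*(-29) = -9*(-1856) = 16704)
p = 117 (p = (50 + 26) + 41 = 76 + 41 = 117)
p*o + (-35 + 10) = 117*16704 + (-35 + 10) = 1954368 - 25 = 1954343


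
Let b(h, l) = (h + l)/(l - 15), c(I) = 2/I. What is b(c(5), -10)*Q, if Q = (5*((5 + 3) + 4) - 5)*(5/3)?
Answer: 176/5 ≈ 35.200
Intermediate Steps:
b(h, l) = (h + l)/(-15 + l)
Q = 275/3 (Q = (5*(8 + 4) - 5)*(5*(⅓)) = (5*12 - 5)*(5/3) = (60 - 5)*(5/3) = 55*(5/3) = 275/3 ≈ 91.667)
b(c(5), -10)*Q = ((2/5 - 10)/(-15 - 10))*(275/3) = ((2*(⅕) - 10)/(-25))*(275/3) = -(⅖ - 10)/25*(275/3) = -1/25*(-48/5)*(275/3) = (48/125)*(275/3) = 176/5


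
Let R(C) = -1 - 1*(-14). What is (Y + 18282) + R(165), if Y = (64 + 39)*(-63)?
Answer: 11806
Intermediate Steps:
R(C) = 13 (R(C) = -1 + 14 = 13)
Y = -6489 (Y = 103*(-63) = -6489)
(Y + 18282) + R(165) = (-6489 + 18282) + 13 = 11793 + 13 = 11806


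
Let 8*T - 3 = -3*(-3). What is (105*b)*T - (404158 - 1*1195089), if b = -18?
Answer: 788096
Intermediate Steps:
T = 3/2 (T = 3/8 + (-3*(-3))/8 = 3/8 + (⅛)*9 = 3/8 + 9/8 = 3/2 ≈ 1.5000)
(105*b)*T - (404158 - 1*1195089) = (105*(-18))*(3/2) - (404158 - 1*1195089) = -1890*3/2 - (404158 - 1195089) = -2835 - 1*(-790931) = -2835 + 790931 = 788096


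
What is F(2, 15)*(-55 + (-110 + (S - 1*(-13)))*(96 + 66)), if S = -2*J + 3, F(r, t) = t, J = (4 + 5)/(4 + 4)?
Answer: -469425/2 ≈ -2.3471e+5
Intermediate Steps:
J = 9/8 ≈ 1.1250
S = 3/4 (S = -2*9/8 + 3 = -9/4 + 3 = 3/4 ≈ 0.75000)
F(2, 15)*(-55 + (-110 + (S - 1*(-13)))*(96 + 66)) = 15*(-55 + (-110 + (3/4 - 1*(-13)))*(96 + 66)) = 15*(-55 + (-110 + (3/4 + 13))*162) = 15*(-55 + (-110 + 55/4)*162) = 15*(-55 - 385/4*162) = 15*(-55 - 31185/2) = 15*(-31295/2) = -469425/2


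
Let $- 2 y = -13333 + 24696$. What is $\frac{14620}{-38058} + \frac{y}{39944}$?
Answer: $- \frac{800207807}{1520188752} \approx -0.52639$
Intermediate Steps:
$y = - \frac{11363}{2}$ ($y = - \frac{-13333 + 24696}{2} = \left(- \frac{1}{2}\right) 11363 = - \frac{11363}{2} \approx -5681.5$)
$\frac{14620}{-38058} + \frac{y}{39944} = \frac{14620}{-38058} - \frac{11363}{2 \cdot 39944} = 14620 \left(- \frac{1}{38058}\right) - \frac{11363}{79888} = - \frac{7310}{19029} - \frac{11363}{79888} = - \frac{800207807}{1520188752}$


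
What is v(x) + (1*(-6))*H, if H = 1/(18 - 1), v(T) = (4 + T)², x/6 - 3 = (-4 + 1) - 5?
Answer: 11486/17 ≈ 675.65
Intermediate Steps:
x = -30 (x = 18 + 6*((-4 + 1) - 5) = 18 + 6*(-3 - 5) = 18 + 6*(-8) = 18 - 48 = -30)
H = 1/17 ≈ 0.058824
v(x) + (1*(-6))*H = (4 - 30)² + (1*(-6))*(1/17) = (-26)² - 6*1/17 = 676 - 6/17 = 11486/17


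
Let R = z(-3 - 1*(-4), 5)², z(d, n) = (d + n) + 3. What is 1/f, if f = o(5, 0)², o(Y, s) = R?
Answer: 1/6561 ≈ 0.00015242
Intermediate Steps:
z(d, n) = 3 + d + n
R = 81 (R = (3 + (-3 - 1*(-4)) + 5)² = (3 + (-3 + 4) + 5)² = (3 + 1 + 5)² = 9² = 81)
o(Y, s) = 81
f = 6561 (f = 81² = 6561)
1/f = 1/6561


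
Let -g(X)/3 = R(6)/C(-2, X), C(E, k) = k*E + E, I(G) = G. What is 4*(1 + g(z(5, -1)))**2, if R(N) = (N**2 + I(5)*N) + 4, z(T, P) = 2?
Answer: 5184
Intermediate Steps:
C(E, k) = E + E*k (C(E, k) = E*k + E = E + E*k)
R(N) = 4 + N**2 + 5*N (R(N) = (N**2 + 5*N) + 4 = 4 + N**2 + 5*N)
g(X) = -210/(-2 - 2*X) (g(X) = -3*(4 + 6**2 + 5*6)/((-2*(1 + X))) = -3*(4 + 36 + 30)/(-2 - 2*X) = -210/(-2 - 2*X))
4*(1 + g(z(5, -1)))**2 = 4*(1 + 105/(1 + 2))**2 = 4*(1 + 105/3)**2 = 4*(1 + 105*(1/3))**2 = 4*(1 + 35)**2 = 4*36**2 = 4*1296 = 5184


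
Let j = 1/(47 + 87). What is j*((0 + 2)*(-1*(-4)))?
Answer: 4/67 ≈ 0.059702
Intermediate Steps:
j = 1/134 ≈ 0.0074627
j*((0 + 2)*(-1*(-4))) = ((0 + 2)*(-1*(-4)))/134 = (2*4)/134 = (1/134)*8 = 4/67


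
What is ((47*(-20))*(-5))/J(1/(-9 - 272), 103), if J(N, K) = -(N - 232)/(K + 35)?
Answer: 60752200/21731 ≈ 2795.6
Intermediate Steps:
J(N, K) = -(-232 + N)/(35 + K)
((47*(-20))*(-5))/J(1/(-9 - 272), 103) = ((47*(-20))*(-5))/(((232 - 1/(-9 - 272))/(35 + 103))) = (-940*(-5))/(((232 - 1/(-281))/138)) = 4700/(((232 - 1*(-1/281))/138)) = 4700/(((232 + 1/281)/138)) = 4700/(((1/138)*(65193/281))) = 4700/(21731/12926) = 4700*(12926/21731) = 60752200/21731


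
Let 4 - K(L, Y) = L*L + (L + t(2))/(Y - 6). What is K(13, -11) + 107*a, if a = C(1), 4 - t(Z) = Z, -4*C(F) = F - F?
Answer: -2790/17 ≈ -164.12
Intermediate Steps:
C(F) = 0 (C(F) = -(F - F)/4 = -1/4*0 = 0)
t(Z) = 4 - Z
a = 0
K(L, Y) = 4 - L**2 - (2 + L)/(-6 + Y) (K(L, Y) = 4 - (L*L + (L + (4 - 1*2))/(Y - 6)) = 4 - (L**2 + (L + (4 - 2))/(-6 + Y)) = 4 - (L**2 + (L + 2)/(-6 + Y)) = 4 - (L**2 + (2 + L)/(-6 + Y)) = 4 + (-L**2 - (2 + L)/(-6 + Y)) = 4 - L**2 - (2 + L)/(-6 + Y))
K(13, -11) + 107*a = (-26 - 1*13 + 4*(-11) + 6*13**2 - 1*(-11)*13**2)/(-6 - 11) + 107*0 = (-26 - 13 - 44 + 6*169 - 1*(-11)*169)/(-17) + 0 = -(-26 - 13 - 44 + 1014 + 1859)/17 + 0 = -1/17*2790 + 0 = -2790/17 + 0 = -2790/17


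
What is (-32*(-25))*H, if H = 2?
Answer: 1600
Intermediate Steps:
(-32*(-25))*H = -32*(-25)*2 = 800*2 = 1600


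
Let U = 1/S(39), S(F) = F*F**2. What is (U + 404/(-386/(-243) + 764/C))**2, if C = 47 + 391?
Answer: 11295066129947088401641/768663944600432400 ≈ 14694.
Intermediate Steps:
C = 438
S(F) = F**3
U = 1/59319 (U = 1/(39**3) = 1/59319 ≈ 1.6858e-5)
(U + 404/(-386/(-243) + 764/C))**2 = (1/59319 + 404/(-386/(-243) + 764/438))**2 = (1/59319 + 404/(-386*(-1/243) + 764*(1/438)))**2 = (1/59319 + 404/(386/243 + 382/219))**2 = (1/59319 + 404/(59120/17739))**2 = (1/59319 + 404*(17739/59120))**2 = (1/59319 + 1791639/14780)**2 = (106278248621/876734820)**2 = 11295066129947088401641/768663944600432400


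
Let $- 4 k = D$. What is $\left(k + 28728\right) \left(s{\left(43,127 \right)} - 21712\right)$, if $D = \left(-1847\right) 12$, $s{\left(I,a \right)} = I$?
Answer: $-742574961$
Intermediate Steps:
$D = -22164$
$k = 5541$ ($k = \left(- \frac{1}{4}\right) \left(-22164\right) = 5541$)
$\left(k + 28728\right) \left(s{\left(43,127 \right)} - 21712\right) = \left(5541 + 28728\right) \left(43 - 21712\right) = 34269 \left(-21669\right) = -742574961$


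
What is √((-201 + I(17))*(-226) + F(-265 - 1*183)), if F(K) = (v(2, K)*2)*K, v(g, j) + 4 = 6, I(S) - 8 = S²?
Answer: 8*I*√367 ≈ 153.26*I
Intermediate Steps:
I(S) = 8 + S²
v(g, j) = 2 (v(g, j) = -4 + 6 = 2)
F(K) = 4*K (F(K) = (2*2)*K = 4*K)
√((-201 + I(17))*(-226) + F(-265 - 1*183)) = √((-201 + (8 + 17²))*(-226) + 4*(-265 - 1*183)) = √((-201 + (8 + 289))*(-226) + 4*(-265 - 183)) = √((-201 + 297)*(-226) + 4*(-448)) = √(96*(-226) - 1792) = √(-21696 - 1792) = √(-23488) = 8*I*√367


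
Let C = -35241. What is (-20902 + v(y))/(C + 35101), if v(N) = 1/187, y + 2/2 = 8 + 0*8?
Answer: 3908673/26180 ≈ 149.30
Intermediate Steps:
y = 7 (y = -1 + (8 + 0*8) = -1 + (8 + 0) = -1 + 8 = 7)
v(N) = 1/187
(-20902 + v(y))/(C + 35101) = (-20902 + 1/187)/(-35241 + 35101) = -3908673/187/(-140) = -3908673/187*(-1/140) = 3908673/26180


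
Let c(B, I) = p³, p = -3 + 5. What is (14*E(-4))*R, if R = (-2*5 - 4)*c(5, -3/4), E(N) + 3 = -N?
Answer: -1568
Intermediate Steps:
p = 2
c(B, I) = 8 (c(B, I) = 2³ = 8)
E(N) = -3 - N
R = -112 (R = (-2*5 - 4)*8 = (-10 - 4)*8 = -14*8 = -112)
(14*E(-4))*R = (14*(-3 - 1*(-4)))*(-112) = (14*(-3 + 4))*(-112) = (14*1)*(-112) = 14*(-112) = -1568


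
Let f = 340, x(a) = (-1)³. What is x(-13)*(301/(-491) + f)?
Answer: -166639/491 ≈ -339.39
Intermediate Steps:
x(a) = -1
x(-13)*(301/(-491) + f) = -(301/(-491) + 340) = -(301*(-1/491) + 340) = -(-301/491 + 340) = -1*166639/491 = -166639/491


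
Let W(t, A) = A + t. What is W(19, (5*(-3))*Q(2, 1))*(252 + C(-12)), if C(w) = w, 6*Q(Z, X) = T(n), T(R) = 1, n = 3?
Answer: 3960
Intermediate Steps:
Q(Z, X) = ⅙ (Q(Z, X) = (⅙)*1 = ⅙)
W(19, (5*(-3))*Q(2, 1))*(252 + C(-12)) = ((5*(-3))*(⅙) + 19)*(252 - 12) = (-15*⅙ + 19)*240 = (-5/2 + 19)*240 = (33/2)*240 = 3960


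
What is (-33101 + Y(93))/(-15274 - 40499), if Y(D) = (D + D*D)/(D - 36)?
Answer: 626005/1059687 ≈ 0.59074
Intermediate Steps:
Y(D) = (D + D²)/(-36 + D)
(-33101 + Y(93))/(-15274 - 40499) = (-33101 + 93*(1 + 93)/(-36 + 93))/(-15274 - 40499) = (-33101 + 93*94/57)/(-55773) = (-33101 + 93*(1/57)*94)*(-1/55773) = (-33101 + 2914/19)*(-1/55773) = -626005/19*(-1/55773) = 626005/1059687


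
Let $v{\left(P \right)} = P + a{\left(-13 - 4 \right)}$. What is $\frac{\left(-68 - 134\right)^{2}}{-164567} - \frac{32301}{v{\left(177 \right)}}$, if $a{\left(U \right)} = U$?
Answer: $- \frac{5322207307}{26330720} \approx -202.13$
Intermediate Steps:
$v{\left(P \right)} = -17 + P$ ($v{\left(P \right)} = P - 17 = -17 + P$)
$\frac{\left(-68 - 134\right)^{2}}{-164567} - \frac{32301}{v{\left(177 \right)}} = \frac{\left(-68 - 134\right)^{2}}{-164567} - \frac{32301}{-17 + 177} = \left(-202\right)^{2} \left(- \frac{1}{164567}\right) - \frac{32301}{160} = 40804 \left(- \frac{1}{164567}\right) - \frac{32301}{160} = - \frac{40804}{164567} - \frac{32301}{160} = - \frac{5322207307}{26330720}$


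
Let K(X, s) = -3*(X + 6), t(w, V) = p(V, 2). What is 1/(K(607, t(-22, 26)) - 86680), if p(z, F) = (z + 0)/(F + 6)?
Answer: -1/88519 ≈ -1.1297e-5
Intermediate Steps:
p(z, F) = z/(6 + F)
t(w, V) = V/8 (t(w, V) = V/(6 + 2) = V/8)
K(X, s) = -18 - 3*X (K(X, s) = -3*(6 + X) = -18 - 3*X)
1/(K(607, t(-22, 26)) - 86680) = 1/((-18 - 3*607) - 86680) = 1/((-18 - 1821) - 86680) = 1/(-1839 - 86680) = 1/(-88519) = -1/88519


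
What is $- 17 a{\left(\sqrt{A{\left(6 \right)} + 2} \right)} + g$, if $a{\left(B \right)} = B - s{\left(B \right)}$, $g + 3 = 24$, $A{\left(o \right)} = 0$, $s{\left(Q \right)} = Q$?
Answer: $21$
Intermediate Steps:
$g = 21$ ($g = -3 + 24 = 21$)
$a{\left(B \right)} = 0$ ($a{\left(B \right)} = B - B = 0$)
$- 17 a{\left(\sqrt{A{\left(6 \right)} + 2} \right)} + g = \left(-17\right) 0 + 21 = 0 + 21 = 21$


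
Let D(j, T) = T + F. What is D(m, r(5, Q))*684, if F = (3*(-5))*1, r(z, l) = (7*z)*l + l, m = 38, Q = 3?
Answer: 63612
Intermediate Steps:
r(z, l) = l + 7*l*z (r(z, l) = 7*l*z + l = l + 7*l*z)
F = -15 (F = -15*1 = -15)
D(j, T) = -15 + T (D(j, T) = T - 15 = -15 + T)
D(m, r(5, Q))*684 = (-15 + 3*(1 + 7*5))*684 = (-15 + 3*(1 + 35))*684 = (-15 + 3*36)*684 = (-15 + 108)*684 = 93*684 = 63612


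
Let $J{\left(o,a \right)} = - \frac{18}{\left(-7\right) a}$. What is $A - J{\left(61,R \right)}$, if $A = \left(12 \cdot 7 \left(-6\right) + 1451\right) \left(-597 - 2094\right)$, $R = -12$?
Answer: $- \frac{35677275}{14} \approx -2.5484 \cdot 10^{6}$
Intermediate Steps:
$J{\left(o,a \right)} = \frac{18}{7 a}$ ($J{\left(o,a \right)} = - 18 \left(- \frac{1}{7 a}\right) = \frac{18}{7 a}$)
$A = -2548377$ ($A = \left(84 \left(-6\right) + 1451\right) \left(-2691\right) = \left(-504 + 1451\right) \left(-2691\right) = 947 \left(-2691\right) = -2548377$)
$A - J{\left(61,R \right)} = -2548377 - \frac{18}{7 \left(-12\right)} = -2548377 - \frac{18}{7} \left(- \frac{1}{12}\right) = -2548377 - - \frac{3}{14} = -2548377 + \frac{3}{14} = - \frac{35677275}{14}$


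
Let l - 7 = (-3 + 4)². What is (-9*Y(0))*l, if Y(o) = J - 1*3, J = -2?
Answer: 360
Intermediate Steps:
Y(o) = -5 (Y(o) = -2 - 1*3 = -2 - 3 = -5)
l = 8 (l = 7 + (-3 + 4)² = 7 + 1² = 7 + 1 = 8)
(-9*Y(0))*l = -9*(-5)*8 = 45*8 = 360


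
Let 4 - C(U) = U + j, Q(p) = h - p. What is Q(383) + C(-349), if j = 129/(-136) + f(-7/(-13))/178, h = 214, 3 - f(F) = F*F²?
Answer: 4917816685/26592488 ≈ 184.93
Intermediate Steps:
f(F) = 3 - F³ (f(F) = 3 - F*F² = 3 - F³)
j = -24798893/26592488 (j = 129/(-136) + (3 - (-7/(-13))³)/178 = 129*(-1/136) + (3 - (-7*(-1/13))³)*(1/178) = -129/136 + (3 - (7/13)³)*(1/178) = -129/136 + (3 - 1*343/2197)*(1/178) = -129/136 + (3 - 343/2197)*(1/178) = -129/136 + (6248/2197)*(1/178) = -129/136 + 3124/195533 = -24798893/26592488 ≈ -0.93255)
Q(p) = 214 - p
C(U) = 131168845/26592488 - U (C(U) = 4 - (U - 24798893/26592488) = 4 - (-24798893/26592488 + U) = 4 + (24798893/26592488 - U) = 131168845/26592488 - U)
Q(383) + C(-349) = (214 - 1*383) + (131168845/26592488 - 1*(-349)) = (214 - 383) + (131168845/26592488 + 349) = -169 + 9411947157/26592488 = 4917816685/26592488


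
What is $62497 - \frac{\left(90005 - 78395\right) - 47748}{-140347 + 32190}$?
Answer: $\frac{6759451891}{108157} \approx 62497.0$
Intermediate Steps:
$62497 - \frac{\left(90005 - 78395\right) - 47748}{-140347 + 32190} = 62497 - \frac{\left(90005 - 78395\right) - 47748}{-108157} = 62497 - \left(11610 - 47748\right) \left(- \frac{1}{108157}\right) = 62497 - \left(-36138\right) \left(- \frac{1}{108157}\right) = 62497 - \frac{36138}{108157} = \frac{6759451891}{108157}$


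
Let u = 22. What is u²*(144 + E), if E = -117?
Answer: 13068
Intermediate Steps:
u²*(144 + E) = 22²*(144 - 117) = 484*27 = 13068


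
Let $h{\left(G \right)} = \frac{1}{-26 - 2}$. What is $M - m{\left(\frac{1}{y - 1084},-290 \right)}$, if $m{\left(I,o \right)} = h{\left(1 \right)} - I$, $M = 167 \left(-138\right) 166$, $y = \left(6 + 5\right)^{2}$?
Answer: $- \frac{103154448169}{26964} \approx -3.8256 \cdot 10^{6}$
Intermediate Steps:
$h{\left(G \right)} = - \frac{1}{28}$ ($h{\left(G \right)} = \frac{1}{-28} = - \frac{1}{28}$)
$y = 121$ ($y = 11^{2} = 121$)
$M = -3825636$ ($M = \left(-23046\right) 166 = -3825636$)
$m{\left(I,o \right)} = - \frac{1}{28} - I$
$M - m{\left(\frac{1}{y - 1084},-290 \right)} = -3825636 - \left(- \frac{1}{28} - \frac{1}{121 - 1084}\right) = -3825636 - \left(- \frac{1}{28} - \frac{1}{-963}\right) = -3825636 - \left(- \frac{1}{28} - - \frac{1}{963}\right) = -3825636 - \left(- \frac{1}{28} + \frac{1}{963}\right) = -3825636 - - \frac{935}{26964} = -3825636 + \frac{935}{26964} = - \frac{103154448169}{26964}$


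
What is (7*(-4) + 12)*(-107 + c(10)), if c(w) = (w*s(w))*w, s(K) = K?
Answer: -14288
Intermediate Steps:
c(w) = w**3 (c(w) = (w*w)*w = w**2*w = w**3)
(7*(-4) + 12)*(-107 + c(10)) = (7*(-4) + 12)*(-107 + 10**3) = (-28 + 12)*(-107 + 1000) = -16*893 = -14288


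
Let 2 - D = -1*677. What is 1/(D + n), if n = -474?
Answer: 1/205 ≈ 0.0048781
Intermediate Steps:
D = 679 (D = 2 - (-1)*677 = 2 - 1*(-677) = 2 + 677 = 679)
1/(D + n) = 1/(679 - 474) = 1/205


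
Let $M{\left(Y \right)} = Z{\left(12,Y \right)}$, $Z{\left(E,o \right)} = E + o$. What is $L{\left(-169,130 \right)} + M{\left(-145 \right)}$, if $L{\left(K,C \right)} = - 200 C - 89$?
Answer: $-26222$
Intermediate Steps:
$L{\left(K,C \right)} = -89 - 200 C$
$M{\left(Y \right)} = 12 + Y$
$L{\left(-169,130 \right)} + M{\left(-145 \right)} = \left(-89 - 26000\right) + \left(12 - 145\right) = \left(-89 - 26000\right) - 133 = -26089 - 133 = -26222$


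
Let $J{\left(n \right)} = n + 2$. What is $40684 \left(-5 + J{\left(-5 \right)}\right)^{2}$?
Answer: $2603776$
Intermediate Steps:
$J{\left(n \right)} = 2 + n$
$40684 \left(-5 + J{\left(-5 \right)}\right)^{2} = 40684 \left(-5 + \left(2 - 5\right)\right)^{2} = 40684 \left(-5 - 3\right)^{2} = 40684 \left(-8\right)^{2} = 40684 \cdot 64 = 2603776$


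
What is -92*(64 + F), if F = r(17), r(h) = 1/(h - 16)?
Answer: -5980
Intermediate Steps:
r(h) = 1/(-16 + h)
F = 1 (F = 1/(-16 + 17) = 1/1 = 1)
-92*(64 + F) = -92*(64 + 1) = -92*65 = -5980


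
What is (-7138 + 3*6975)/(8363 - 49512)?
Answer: -13787/41149 ≈ -0.33505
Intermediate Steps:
(-7138 + 3*6975)/(8363 - 49512) = (-7138 + 20925)/(-41149) = 13787*(-1/41149) = -13787/41149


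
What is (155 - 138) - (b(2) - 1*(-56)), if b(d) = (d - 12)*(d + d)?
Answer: 1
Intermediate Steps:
b(d) = 2*d*(-12 + d) (b(d) = (-12 + d)*(2*d) = 2*d*(-12 + d))
(155 - 138) - (b(2) - 1*(-56)) = (155 - 138) - (2*2*(-12 + 2) - 1*(-56)) = 17 - (2*2*(-10) + 56) = 17 - (-40 + 56) = 17 - 1*16 = 17 - 16 = 1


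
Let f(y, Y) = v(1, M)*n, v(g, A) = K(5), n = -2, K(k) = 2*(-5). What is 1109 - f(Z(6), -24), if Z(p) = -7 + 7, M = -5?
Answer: 1089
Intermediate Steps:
K(k) = -10
v(g, A) = -10
Z(p) = 0
f(y, Y) = 20 (f(y, Y) = -10*(-2) = 20)
1109 - f(Z(6), -24) = 1109 - 1*20 = 1109 - 20 = 1089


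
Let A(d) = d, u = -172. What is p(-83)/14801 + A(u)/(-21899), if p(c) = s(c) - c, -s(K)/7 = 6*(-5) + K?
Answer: 1141342/17059321 ≈ 0.066904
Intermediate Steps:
s(K) = 210 - 7*K (s(K) = -7*(6*(-5) + K) = -7*(-30 + K) = 210 - 7*K)
p(c) = 210 - 8*c (p(c) = (210 - 7*c) - c = 210 - 8*c)
p(-83)/14801 + A(u)/(-21899) = (210 - 8*(-83))/14801 - 172/(-21899) = (210 + 664)*(1/14801) - 172*(-1/21899) = 874*(1/14801) + 172/21899 = 46/779 + 172/21899 = 1141342/17059321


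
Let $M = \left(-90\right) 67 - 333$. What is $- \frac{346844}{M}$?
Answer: $\frac{346844}{6363} \approx 54.51$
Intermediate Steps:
$M = -6363$ ($M = -6030 - 333 = -6363$)
$- \frac{346844}{M} = - \frac{346844}{-6363} = \left(-346844\right) \left(- \frac{1}{6363}\right) = \frac{346844}{6363}$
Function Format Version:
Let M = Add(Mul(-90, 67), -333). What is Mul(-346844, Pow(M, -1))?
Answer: Rational(346844, 6363) ≈ 54.510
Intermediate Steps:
M = -6363 (M = Add(-6030, -333) = -6363)
Mul(-346844, Pow(M, -1)) = Mul(-346844, Pow(-6363, -1)) = Mul(-346844, Rational(-1, 6363)) = Rational(346844, 6363)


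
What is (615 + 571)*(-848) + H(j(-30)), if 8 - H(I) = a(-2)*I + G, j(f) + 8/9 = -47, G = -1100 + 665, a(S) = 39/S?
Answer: -6037313/6 ≈ -1.0062e+6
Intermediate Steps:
G = -435
j(f) = -431/9 (j(f) = -8/9 - 47 = -431/9)
H(I) = 443 + 39*I/2 (H(I) = 8 - ((39/(-2))*I - 435) = 8 - ((39*(-½))*I - 435) = 8 - (-39*I/2 - 435) = 8 - (-435 - 39*I/2) = 8 + (435 + 39*I/2) = 443 + 39*I/2)
(615 + 571)*(-848) + H(j(-30)) = (615 + 571)*(-848) + (443 + (39/2)*(-431/9)) = 1186*(-848) + (443 - 5603/6) = -1005728 - 2945/6 = -6037313/6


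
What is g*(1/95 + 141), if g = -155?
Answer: -415276/19 ≈ -21857.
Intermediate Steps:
g*(1/95 + 141) = -155*(1/95 + 141) = -155*13396/95 = -415276/19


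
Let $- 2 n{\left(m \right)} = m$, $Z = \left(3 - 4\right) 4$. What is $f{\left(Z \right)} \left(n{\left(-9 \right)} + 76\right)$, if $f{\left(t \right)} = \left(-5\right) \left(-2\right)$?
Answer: $805$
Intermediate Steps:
$Z = -4$ ($Z = \left(-1\right) 4 = -4$)
$n{\left(m \right)} = - \frac{m}{2}$
$f{\left(t \right)} = 10$
$f{\left(Z \right)} \left(n{\left(-9 \right)} + 76\right) = 10 \left(\left(- \frac{1}{2}\right) \left(-9\right) + 76\right) = 10 \left(\frac{9}{2} + 76\right) = 10 \cdot \frac{161}{2} = 805$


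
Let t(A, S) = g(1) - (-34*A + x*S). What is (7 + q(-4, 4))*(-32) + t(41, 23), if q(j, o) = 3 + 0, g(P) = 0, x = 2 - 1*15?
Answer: 1373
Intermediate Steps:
x = -13 (x = 2 - 15 = -13)
q(j, o) = 3
t(A, S) = 13*S + 34*A (t(A, S) = 0 - (-34*A - 13*S) = 0 + (13*S + 34*A) = 13*S + 34*A)
(7 + q(-4, 4))*(-32) + t(41, 23) = (7 + 3)*(-32) + (13*23 + 34*41) = 10*(-32) + (299 + 1394) = -320 + 1693 = 1373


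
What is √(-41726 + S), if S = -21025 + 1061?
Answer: I*√61690 ≈ 248.37*I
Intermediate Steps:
S = -19964
√(-41726 + S) = √(-41726 - 19964) = √(-61690) = I*√61690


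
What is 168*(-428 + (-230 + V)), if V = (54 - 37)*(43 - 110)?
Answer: -301896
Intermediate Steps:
V = -1139 (V = 17*(-67) = -1139)
168*(-428 + (-230 + V)) = 168*(-428 + (-230 - 1139)) = 168*(-428 - 1369) = 168*(-1797) = -301896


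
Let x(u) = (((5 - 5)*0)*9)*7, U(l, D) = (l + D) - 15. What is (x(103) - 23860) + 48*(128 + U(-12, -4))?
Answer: -19204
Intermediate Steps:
U(l, D) = -15 + D + l (U(l, D) = (D + l) - 15 = -15 + D + l)
x(u) = 0 (x(u) = ((0*0)*9)*7 = (0*9)*7 = 0*7 = 0)
(x(103) - 23860) + 48*(128 + U(-12, -4)) = (0 - 23860) + 48*(128 + (-15 - 4 - 12)) = -23860 + 48*(128 - 31) = -23860 + 48*97 = -23860 + 4656 = -19204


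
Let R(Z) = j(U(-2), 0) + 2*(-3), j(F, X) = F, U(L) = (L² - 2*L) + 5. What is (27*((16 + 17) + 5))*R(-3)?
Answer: 7182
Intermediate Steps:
U(L) = 5 + L² - 2*L
R(Z) = 7 (R(Z) = (5 + (-2)² - 2*(-2)) + 2*(-3) = (5 + 4 + 4) - 6 = 13 - 6 = 7)
(27*((16 + 17) + 5))*R(-3) = (27*((16 + 17) + 5))*7 = (27*(33 + 5))*7 = (27*38)*7 = 1026*7 = 7182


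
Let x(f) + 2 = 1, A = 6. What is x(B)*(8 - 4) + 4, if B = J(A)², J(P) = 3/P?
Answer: 0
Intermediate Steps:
B = ¼ (B = (3/6)² = (3*(⅙))² = (½)² = ¼ ≈ 0.25000)
x(f) = -1 (x(f) = -2 + 1 = -1)
x(B)*(8 - 4) + 4 = -(8 - 4) + 4 = -1*4 + 4 = -4 + 4 = 0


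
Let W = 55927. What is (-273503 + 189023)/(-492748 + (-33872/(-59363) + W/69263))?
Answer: 2395537875456/13972457337655 ≈ 0.17145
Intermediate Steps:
(-273503 + 189023)/(-492748 + (-33872/(-59363) + W/69263)) = (-273503 + 189023)/(-492748 + (-33872/(-59363) + 55927/69263)) = -84480/(-492748 + (-33872*(-1/59363) + 55927*(1/69263))) = -84480/(-492748 + (1168/2047 + 55927/69263)) = -84480/(-492748 + 195381753/141781361) = -84480/(-69862286688275/141781361) = -84480*(-141781361/69862286688275) = 2395537875456/13972457337655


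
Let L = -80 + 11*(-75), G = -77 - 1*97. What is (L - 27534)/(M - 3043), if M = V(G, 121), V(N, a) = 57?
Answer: 28439/2986 ≈ 9.5241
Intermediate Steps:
G = -174 (G = -77 - 97 = -174)
L = -905 (L = -80 - 825 = -905)
M = 57
(L - 27534)/(M - 3043) = (-905 - 27534)/(57 - 3043) = -28439/(-2986) = -28439*(-1/2986) = 28439/2986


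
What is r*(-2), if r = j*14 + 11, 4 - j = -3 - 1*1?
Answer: -246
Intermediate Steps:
j = 8 (j = 4 - (-3 - 1*1) = 4 - (-3 - 1) = 4 - 1*(-4) = 4 + 4 = 8)
r = 123 (r = 8*14 + 11 = 112 + 11 = 123)
r*(-2) = 123*(-2) = -246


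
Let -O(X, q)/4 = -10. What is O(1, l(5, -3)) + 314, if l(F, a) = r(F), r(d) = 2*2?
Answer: 354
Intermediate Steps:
r(d) = 4
l(F, a) = 4
O(X, q) = 40 (O(X, q) = -4*(-10) = 40)
O(1, l(5, -3)) + 314 = 40 + 314 = 354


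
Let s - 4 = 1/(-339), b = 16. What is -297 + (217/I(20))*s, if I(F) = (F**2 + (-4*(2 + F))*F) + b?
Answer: -19373141/65088 ≈ -297.65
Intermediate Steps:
I(F) = 16 + F**2 + F*(-8 - 4*F) (I(F) = (F**2 + (-4*(2 + F))*F) + 16 = (F**2 + (-8 - 4*F)*F) + 16 = (F**2 + F*(-8 - 4*F)) + 16 = 16 + F**2 + F*(-8 - 4*F))
s = 1355/339 (s = 4 + 1/(-339) = 4 - 1/339 = 1355/339 ≈ 3.9971)
-297 + (217/I(20))*s = -297 + (217/(16 - 8*20 - 3*20**2))*(1355/339) = -297 + (217/(16 - 160 - 3*400))*(1355/339) = -297 + (217/(16 - 160 - 1200))*(1355/339) = -297 + (217/(-1344))*(1355/339) = -297 + (217*(-1/1344))*(1355/339) = -297 - 31/192*1355/339 = -297 - 42005/65088 = -19373141/65088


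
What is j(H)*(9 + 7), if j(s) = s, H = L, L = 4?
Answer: 64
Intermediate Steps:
H = 4
j(H)*(9 + 7) = 4*(9 + 7) = 4*16 = 64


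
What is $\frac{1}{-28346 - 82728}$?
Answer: $- \frac{1}{111074} \approx -9.003 \cdot 10^{-6}$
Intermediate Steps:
$\frac{1}{-28346 - 82728} = \frac{1}{-111074} = - \frac{1}{111074}$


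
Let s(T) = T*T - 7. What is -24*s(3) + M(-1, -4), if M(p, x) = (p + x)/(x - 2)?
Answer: -283/6 ≈ -47.167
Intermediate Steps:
M(p, x) = (p + x)/(-2 + x)
s(T) = -7 + T**2 (s(T) = T**2 - 7 = -7 + T**2)
-24*s(3) + M(-1, -4) = -24*(-7 + 3**2) + (-1 - 4)/(-2 - 4) = -24*(-7 + 9) - 5/(-6) = -24*2 - 1/6*(-5) = -48 + 5/6 = -283/6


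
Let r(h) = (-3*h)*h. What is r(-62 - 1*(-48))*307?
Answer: -180516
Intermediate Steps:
r(h) = -3*h²
r(-62 - 1*(-48))*307 = -3*(-62 - 1*(-48))²*307 = -3*(-62 + 48)²*307 = -3*(-14)²*307 = -3*196*307 = -588*307 = -180516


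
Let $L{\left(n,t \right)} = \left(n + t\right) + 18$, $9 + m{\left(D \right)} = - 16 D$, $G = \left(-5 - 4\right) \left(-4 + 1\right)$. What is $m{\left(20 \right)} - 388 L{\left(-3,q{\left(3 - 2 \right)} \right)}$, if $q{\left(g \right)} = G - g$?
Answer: $-16237$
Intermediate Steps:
$G = 27$ ($G = \left(-9\right) \left(-3\right) = 27$)
$m{\left(D \right)} = -9 - 16 D$
$q{\left(g \right)} = 27 - g$
$L{\left(n,t \right)} = 18 + n + t$
$m{\left(20 \right)} - 388 L{\left(-3,q{\left(3 - 2 \right)} \right)} = \left(-9 - 320\right) - 388 \left(18 - 3 + \left(27 - \left(3 - 2\right)\right)\right) = -329 - 388 \left(18 - 3 + \left(27 - 1\right)\right) = -329 - 388 \left(18 - 3 + 26\right) = -329 - 15908 = -16237$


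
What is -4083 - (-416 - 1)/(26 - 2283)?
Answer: -9215748/2257 ≈ -4083.2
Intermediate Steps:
-4083 - (-416 - 1)/(26 - 2283) = -4083 - (-417)/(-2257) = -4083 - (-417)*(-1)/2257 = -4083 - 1*417/2257 = -4083 - 417/2257 = -9215748/2257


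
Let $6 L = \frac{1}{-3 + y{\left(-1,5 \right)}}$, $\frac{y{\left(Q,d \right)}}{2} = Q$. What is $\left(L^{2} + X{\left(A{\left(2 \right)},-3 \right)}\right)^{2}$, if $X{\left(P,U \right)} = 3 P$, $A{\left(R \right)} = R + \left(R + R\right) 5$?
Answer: $\frac{3528478801}{810000} \approx 4356.1$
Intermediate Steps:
$y{\left(Q,d \right)} = 2 Q$
$L = - \frac{1}{30}$ ($L = \frac{1}{6 \left(-3 + 2 \left(-1\right)\right)} = \frac{1}{6 \left(-3 - 2\right)} = \frac{1}{6 \left(-5\right)} = \frac{1}{6} \left(- \frac{1}{5}\right) = - \frac{1}{30} \approx -0.033333$)
$A{\left(R \right)} = 11 R$ ($A{\left(R \right)} = R + 2 R 5 = R + 10 R = 11 R$)
$\left(L^{2} + X{\left(A{\left(2 \right)},-3 \right)}\right)^{2} = \left(\left(- \frac{1}{30}\right)^{2} + 3 \cdot 11 \cdot 2\right)^{2} = \left(\frac{1}{900} + 3 \cdot 22\right)^{2} = \left(\frac{1}{900} + 66\right)^{2} = \left(\frac{59401}{900}\right)^{2} = \frac{3528478801}{810000}$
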